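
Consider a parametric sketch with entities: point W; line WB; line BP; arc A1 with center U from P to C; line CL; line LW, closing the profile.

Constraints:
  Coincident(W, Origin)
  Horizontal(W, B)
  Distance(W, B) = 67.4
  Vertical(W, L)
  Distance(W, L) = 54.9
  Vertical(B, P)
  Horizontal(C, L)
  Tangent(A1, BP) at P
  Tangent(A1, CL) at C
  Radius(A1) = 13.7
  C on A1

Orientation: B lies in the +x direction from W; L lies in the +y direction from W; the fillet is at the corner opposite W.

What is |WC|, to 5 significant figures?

76.796

W is at the origin; WB is horizontal with |WB| = 67.4 and B on the +x side, so B = (67.400, 0.0000). W and L share the same x with |WL| = 54.9 and L on the +y side, so L = (0.0000, 54.900). The virtual corner opposite W is at (67.400, 54.900). Tangency of A1 to BP means the radius UP is perpendicular to BP and A1 meets CL tangentially, so UC is at right angles to CL, with radius 13.7, so the center U sits 13.7 in from both sides at U = (53.700, 41.200). That places the tangent points at P = (67.400, 41.200) on BP and C = (53.700, 54.900) on CL. Then |WC| = |C − W| = 76.796.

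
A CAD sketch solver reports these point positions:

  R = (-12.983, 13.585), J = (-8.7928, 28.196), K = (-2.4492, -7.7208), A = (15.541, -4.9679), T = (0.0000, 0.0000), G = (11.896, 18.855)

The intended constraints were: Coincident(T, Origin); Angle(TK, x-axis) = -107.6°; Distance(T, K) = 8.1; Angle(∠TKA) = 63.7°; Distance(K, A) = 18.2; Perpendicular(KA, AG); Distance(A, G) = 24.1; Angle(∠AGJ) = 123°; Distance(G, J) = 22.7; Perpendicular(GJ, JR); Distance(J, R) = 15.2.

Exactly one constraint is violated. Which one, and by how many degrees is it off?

Perpendicular(GJ, JR) — off by 8.30°.

T = (0.00, 0.00) ✓; TK at -107.6° ✓; |TK| = 8.100 ✓; ∠TKA = 63.70° ✓; |KA| = 18.20 ✓; ∠(KA, AG) = 90.00° ✓; |AG| = 24.10 ✓; ∠AGJ = 123.0° ✓; |GJ| = 22.70 ✓; ∠(GJ, JR) = 98.30° ✗; |JR| = 15.20 ✓.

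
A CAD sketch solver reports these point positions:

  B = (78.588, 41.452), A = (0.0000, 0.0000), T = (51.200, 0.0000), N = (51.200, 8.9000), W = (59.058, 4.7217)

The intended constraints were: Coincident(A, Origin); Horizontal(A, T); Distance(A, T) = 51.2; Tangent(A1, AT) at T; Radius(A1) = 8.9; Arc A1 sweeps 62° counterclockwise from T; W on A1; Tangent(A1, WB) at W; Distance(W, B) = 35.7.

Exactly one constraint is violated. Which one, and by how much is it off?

Distance(W, B) = 35.7 — off by 5.90.

A = (0.00, 0.00) ✓; A.y = 0.00, T.y = 0.00 ✓; |AT| = 51.20 ✓; ∠(NT, TA) = 90.00° ✓; |NT| = 8.900 ✓; bearing(N→W) − bearing(N→T) = 62.00° ✓; |NW| = 8.900 ✓; ∠(NW, WB) = 90.00° ✓; |WB| = 41.60 ✗.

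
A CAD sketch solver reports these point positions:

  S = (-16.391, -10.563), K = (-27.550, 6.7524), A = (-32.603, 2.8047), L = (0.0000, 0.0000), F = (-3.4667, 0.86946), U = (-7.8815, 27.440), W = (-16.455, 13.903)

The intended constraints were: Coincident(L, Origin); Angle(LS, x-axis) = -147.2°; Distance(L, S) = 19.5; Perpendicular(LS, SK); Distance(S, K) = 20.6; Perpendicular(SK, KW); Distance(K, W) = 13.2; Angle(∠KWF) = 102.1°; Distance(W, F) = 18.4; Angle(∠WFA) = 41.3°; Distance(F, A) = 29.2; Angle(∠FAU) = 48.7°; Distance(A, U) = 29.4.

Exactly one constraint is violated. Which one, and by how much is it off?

Distance(A, U) = 29.4 — off by 5.50.

L = (0.00, 0.00) ✓; LS at -147.2° ✓; |LS| = 19.50 ✓; ∠(LS, SK) = 90.00° ✓; |SK| = 20.60 ✓; ∠(SK, KW) = 90.00° ✓; |KW| = 13.20 ✓; ∠KWF = 102.1° ✓; |WF| = 18.40 ✓; ∠WFA = 41.30° ✓; |FA| = 29.20 ✓; ∠FAU = 48.70° ✓; |AU| = 34.90 ✗.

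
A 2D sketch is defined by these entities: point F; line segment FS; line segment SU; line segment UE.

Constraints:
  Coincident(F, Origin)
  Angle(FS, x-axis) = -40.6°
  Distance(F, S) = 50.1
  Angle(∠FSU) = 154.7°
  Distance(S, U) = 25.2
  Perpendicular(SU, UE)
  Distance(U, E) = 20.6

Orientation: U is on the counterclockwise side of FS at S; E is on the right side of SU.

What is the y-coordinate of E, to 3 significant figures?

-59.1

F is at the origin; FS runs at -40.6° with length 50.1, so S = 50.1·(cos -40.6°, sin -40.6°) = (38.0, -32.6). ∠FSU = 154.7°, so SU runs at -40.6° + (180° − 154.7°) = -15.3° from the x-axis; with |SU| = 25.2, U = S + 25.2·(cos -15.3°, sin -15.3°) = (62.3, -39.3). SU ⟂ UE; with |UE| = 20.6 on the right of SU, E = U + 20.6·(-0.264, -0.965) = (56.9, -59.1). So E.y = -59.1.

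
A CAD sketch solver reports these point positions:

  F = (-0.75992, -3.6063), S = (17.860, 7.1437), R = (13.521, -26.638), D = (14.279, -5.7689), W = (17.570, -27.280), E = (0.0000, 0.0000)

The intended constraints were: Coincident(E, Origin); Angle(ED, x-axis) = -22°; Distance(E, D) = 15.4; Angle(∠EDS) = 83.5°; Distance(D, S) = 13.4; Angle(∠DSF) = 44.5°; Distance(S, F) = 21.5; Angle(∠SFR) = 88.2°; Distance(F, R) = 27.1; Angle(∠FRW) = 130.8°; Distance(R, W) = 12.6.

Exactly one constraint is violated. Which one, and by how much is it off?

Distance(R, W) = 12.6 — off by 8.50.

E = (0.00, 0.00) ✓; ED at -22.00° ✓; |ED| = 15.40 ✓; ∠EDS = 83.50° ✓; |DS| = 13.40 ✓; ∠DSF = 44.50° ✓; |SF| = 21.50 ✓; ∠SFR = 88.20° ✓; |FR| = 27.10 ✓; ∠FRW = 130.8° ✓; |RW| = 4.100 ✗.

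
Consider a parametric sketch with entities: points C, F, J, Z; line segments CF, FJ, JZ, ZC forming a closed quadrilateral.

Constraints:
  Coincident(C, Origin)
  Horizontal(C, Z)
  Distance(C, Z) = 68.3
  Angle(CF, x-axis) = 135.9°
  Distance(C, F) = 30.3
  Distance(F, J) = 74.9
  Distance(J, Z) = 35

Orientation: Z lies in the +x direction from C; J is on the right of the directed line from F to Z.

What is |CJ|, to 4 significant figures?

45.36

C is at the origin; CZ is horizontal with |CZ| = 68.3 and Z in +x, so Z = (68.3, 0). CF runs at 135.9° with |CF| = 30.3, so F = (-21.76, 21.09). J is determined by |FJ| = 74.9 and |JZ| = 35.0 together: it lies at the intersection of circle(F, 74.9) and circle(Z, 35.0). With |FZ| = 92.49, the foot of the radical line on FZ is 69.95 from F and the perpendicular offset is √(74.9² − 69.95²) = 26.77. Taking the right-of-FZ solution: J = (40.25, -20.93).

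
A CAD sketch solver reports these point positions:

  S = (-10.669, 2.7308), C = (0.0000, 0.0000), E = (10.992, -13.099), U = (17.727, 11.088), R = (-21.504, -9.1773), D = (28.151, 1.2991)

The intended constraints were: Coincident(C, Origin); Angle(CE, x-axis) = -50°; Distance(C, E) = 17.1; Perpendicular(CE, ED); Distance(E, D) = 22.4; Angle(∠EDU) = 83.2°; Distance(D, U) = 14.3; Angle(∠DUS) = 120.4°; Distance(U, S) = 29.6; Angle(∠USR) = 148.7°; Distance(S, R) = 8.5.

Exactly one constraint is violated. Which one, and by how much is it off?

Distance(S, R) = 8.5 — off by 7.60.

C = (0.00, 0.00) ✓; CE at -50.00° ✓; |CE| = 17.10 ✓; ∠(CE, ED) = 90.00° ✓; |ED| = 22.40 ✓; ∠EDU = 83.20° ✓; |DU| = 14.30 ✓; ∠DUS = 120.4° ✓; |US| = 29.60 ✓; ∠USR = 148.7° ✓; |SR| = 16.10 ✗.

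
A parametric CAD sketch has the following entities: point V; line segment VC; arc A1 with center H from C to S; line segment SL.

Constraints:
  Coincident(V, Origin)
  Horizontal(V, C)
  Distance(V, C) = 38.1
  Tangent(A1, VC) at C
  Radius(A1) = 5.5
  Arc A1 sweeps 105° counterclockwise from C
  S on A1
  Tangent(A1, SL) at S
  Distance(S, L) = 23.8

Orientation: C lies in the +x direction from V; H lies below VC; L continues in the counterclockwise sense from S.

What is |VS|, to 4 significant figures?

33.51

Since A1 is tangent to VC there, HC ⟂ VC, so H = C + (0, -5.5) = (38.10, -5.500). On A1, C sits at bearing 90° from H; a 105° counterclockwise sweep puts S at bearing 195°, so S = H + 5.5·(cos 195°, sin 195°) = (32.79, -6.924). Then |VS| = |S − V| = 33.51.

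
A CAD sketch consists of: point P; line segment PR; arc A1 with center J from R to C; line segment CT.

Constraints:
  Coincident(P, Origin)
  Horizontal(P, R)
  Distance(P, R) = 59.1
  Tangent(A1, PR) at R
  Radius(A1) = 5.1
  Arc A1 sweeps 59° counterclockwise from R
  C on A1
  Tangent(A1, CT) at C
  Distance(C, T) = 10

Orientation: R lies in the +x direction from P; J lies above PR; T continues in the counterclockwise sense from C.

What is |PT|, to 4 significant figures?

69.51

P is at the origin; PR is horizontal with |PR| = 59.1 and R on the +x side, so R = (59.10, 0.000). Since A1 is tangent to PR there, JR ⟂ PR, so J = R + (0, 5.1) = (59.10, 5.100). On A1, R sits at bearing -90° from J; a 59° counterclockwise sweep puts C at bearing -31°, so C = J + 5.1·(cos -31°, sin -31°) = (63.47, 2.473). Tangency of A1 to CT means the radius JC is perpendicular to CT, so CT runs along (−sin -31°, cos -31°); with |CT| = 10.0, T = (68.62, 11.04). Then |PT| = |T − P| = 69.51.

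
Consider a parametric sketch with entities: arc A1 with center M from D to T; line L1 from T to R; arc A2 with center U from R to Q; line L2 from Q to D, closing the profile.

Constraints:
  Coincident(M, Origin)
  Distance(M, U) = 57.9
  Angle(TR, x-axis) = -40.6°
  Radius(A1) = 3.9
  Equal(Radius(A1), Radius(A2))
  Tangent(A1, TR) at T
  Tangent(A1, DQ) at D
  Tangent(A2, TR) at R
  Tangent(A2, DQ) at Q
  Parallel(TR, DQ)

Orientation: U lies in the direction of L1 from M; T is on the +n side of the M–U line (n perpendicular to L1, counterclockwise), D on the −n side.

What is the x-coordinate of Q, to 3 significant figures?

41.4

Tangency of A1 to both parallel lines with radius 3.9 puts T and D at M ± 3.9·n: T = (2.54, 2.96), D = (-2.54, -2.96). Equal radii place R and Q the same way about U: R = U + 3.9·n = (46.5, -34.7), Q = U − 3.9·n = (41.4, -40.6). So Q.x = 41.4.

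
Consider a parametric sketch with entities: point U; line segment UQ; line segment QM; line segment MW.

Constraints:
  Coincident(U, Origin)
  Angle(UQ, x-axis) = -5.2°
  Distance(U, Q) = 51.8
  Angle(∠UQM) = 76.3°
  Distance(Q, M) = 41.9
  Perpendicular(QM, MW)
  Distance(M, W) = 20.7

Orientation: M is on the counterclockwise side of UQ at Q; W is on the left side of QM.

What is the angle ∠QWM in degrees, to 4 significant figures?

63.71°

∠UQM = 76.3°, so QM runs at -5.2° + (180° − 76.3°) = 98.50° from the x-axis; with |QM| = 41.9, M = Q + 41.9·(cos 98.50°, sin 98.50°) = (45.39, 36.74). The perpendicularity gives MW at right angles to QM; with |MW| = 20.7 on the left of QM, W = M + 20.7·(-0.9890, -0.1478) = (24.92, 33.69). Then cos ∠QWM = WQ·WM / (|WQ||WM|), giving 63.71°.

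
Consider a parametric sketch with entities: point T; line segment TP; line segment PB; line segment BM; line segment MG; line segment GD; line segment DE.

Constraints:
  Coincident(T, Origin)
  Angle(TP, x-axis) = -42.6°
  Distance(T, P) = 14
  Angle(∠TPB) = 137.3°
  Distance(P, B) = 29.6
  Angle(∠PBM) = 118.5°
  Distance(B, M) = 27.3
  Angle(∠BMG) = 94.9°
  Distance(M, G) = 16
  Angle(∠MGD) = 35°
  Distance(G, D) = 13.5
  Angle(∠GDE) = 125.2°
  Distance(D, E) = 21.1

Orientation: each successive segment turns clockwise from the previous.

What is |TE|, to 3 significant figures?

65.3

T is at the origin; TP runs at -42.6° with length 14.0, so P = (10.3, -9.48). ∠TPB = 137.3° gives PB at -85.3° from the x-axis; with |PB| = 29.6, B = (12.7, -39.0). ∠PBM = 118.5° gives BM at -147° from the x-axis; with |BM| = 27.3, M = (-10.1, -53.9). ∠BMG = 94.9° gives MG at 128° from the x-axis; with |MG| = 16.0, G = (-20.0, -41.3). ∠MGD = 35.0° gives GD at -16.9° from the x-axis; with |GD| = 13.5, D = (-7.07, -45.3). ∠GDE = 125.2° gives DE at -71.7° from the x-axis; with |DE| = 21.1, E = (-0.443, -65.3). Then |TE| = |E − T| = 65.3.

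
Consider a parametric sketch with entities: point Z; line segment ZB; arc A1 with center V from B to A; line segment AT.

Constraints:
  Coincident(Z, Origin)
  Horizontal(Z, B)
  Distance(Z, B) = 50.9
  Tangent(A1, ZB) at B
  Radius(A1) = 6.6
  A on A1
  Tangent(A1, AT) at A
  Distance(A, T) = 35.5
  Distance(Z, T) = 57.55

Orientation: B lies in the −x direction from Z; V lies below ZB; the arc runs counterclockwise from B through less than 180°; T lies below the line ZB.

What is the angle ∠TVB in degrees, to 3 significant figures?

163°

Checks: ∠(VB, BZ) = 90.00° ✓; |VB| = 6.600 ✓; |VA| = 6.600 ✓; ∠(VA, AT) = 90.00° ✓; |AT| = 35.50 ✓; |ZT| = 57.55 ✓.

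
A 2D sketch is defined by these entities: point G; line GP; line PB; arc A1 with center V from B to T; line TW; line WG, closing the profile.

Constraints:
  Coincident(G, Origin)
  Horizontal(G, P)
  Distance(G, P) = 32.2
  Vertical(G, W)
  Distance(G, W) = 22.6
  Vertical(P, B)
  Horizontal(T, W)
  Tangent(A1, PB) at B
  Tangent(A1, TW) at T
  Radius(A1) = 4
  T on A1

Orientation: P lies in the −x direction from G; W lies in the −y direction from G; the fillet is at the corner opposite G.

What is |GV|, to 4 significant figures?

33.78

G is at the origin; GP is horizontal with |GP| = 32.2 and P on the −x side, so P = (-32.20, 0.000). G and W share the same x with |GW| = 22.6 and W on the −y side, so W = (0.000, -22.60). The virtual corner opposite G is at (-32.20, -22.60). Tangency of A1 to PB means the radius VB is perpendicular to PB and tangency of A1 to TW means the radius VT is perpendicular to TW, with radius 4.0, so the center V sits 4.0 in from both sides at V = (-28.20, -18.60). Then |GV| = |V − G| = 33.78.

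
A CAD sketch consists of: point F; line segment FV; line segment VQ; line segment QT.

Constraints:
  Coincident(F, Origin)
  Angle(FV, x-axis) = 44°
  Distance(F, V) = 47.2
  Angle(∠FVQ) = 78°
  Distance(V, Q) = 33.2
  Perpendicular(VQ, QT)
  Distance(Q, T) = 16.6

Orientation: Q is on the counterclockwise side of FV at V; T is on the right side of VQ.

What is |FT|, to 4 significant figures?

66.98

∠FVQ = 78.0°, so VQ runs at 44.0° + (180° − 78.0°) = 146.0° from the x-axis; with |VQ| = 33.2, Q = V + 33.2·(cos 146.0°, sin 146.0°) = (6.429, 51.35). The perpendicularity gives QT at right angles to VQ; with |QT| = 16.6 on the right of VQ, T = Q + 16.6·(0.5592, 0.8290) = (15.71, 65.12). Then |FT| = |T − F| = 66.98.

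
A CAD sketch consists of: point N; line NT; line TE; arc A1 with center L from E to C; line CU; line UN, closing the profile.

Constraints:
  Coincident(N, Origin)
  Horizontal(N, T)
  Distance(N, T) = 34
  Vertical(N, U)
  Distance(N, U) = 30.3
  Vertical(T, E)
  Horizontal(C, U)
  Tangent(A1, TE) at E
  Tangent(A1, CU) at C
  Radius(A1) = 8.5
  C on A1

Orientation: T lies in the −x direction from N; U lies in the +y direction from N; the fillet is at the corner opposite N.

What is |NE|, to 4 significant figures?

40.39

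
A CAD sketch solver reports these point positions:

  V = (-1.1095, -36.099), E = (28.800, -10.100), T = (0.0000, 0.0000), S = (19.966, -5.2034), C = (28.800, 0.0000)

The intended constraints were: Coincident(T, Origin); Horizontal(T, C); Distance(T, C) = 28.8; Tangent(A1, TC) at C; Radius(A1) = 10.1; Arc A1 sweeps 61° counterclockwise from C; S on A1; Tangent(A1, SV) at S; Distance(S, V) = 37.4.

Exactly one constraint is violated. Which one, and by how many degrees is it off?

Tangent(A1, SV) at S — off by 5.30°.

T = (0.00, 0.00) ✓; T.y = 0.00, C.y = 0.00 ✓; |TC| = 28.80 ✓; ∠(EC, CT) = 90.00° ✓; |EC| = 10.10 ✓; bearing(E→S) − bearing(E→C) = 61.00° ✓; |ES| = 10.10 ✓; ∠(ES, SV) = 95.30° ✗; |SV| = 37.40 ✓.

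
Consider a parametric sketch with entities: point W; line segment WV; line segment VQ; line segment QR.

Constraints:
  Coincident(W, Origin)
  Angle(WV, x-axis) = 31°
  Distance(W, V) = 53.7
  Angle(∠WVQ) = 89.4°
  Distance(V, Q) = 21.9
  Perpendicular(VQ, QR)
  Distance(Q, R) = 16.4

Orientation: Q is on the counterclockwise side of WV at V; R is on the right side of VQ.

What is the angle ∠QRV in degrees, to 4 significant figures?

53.17°

W is at the origin; WV runs at 31.0° with length 53.7, so V = 53.7·(cos 31.0°, sin 31.0°) = (46.03, 27.66). ∠WVQ = 89.4°, so VQ runs at 31.0° + (180° − 89.4°) = 121.6° from the x-axis; with |VQ| = 21.9, Q = V + 21.9·(cos 121.6°, sin 121.6°) = (34.55, 46.31). VQ is perpendicular to QR; with |QR| = 16.4 on the right of VQ, R = Q + 16.4·(0.8517, 0.5240) = (48.52, 54.90). Then cos ∠QRV = RQ·RV / (|RQ||RV|), giving 53.17°.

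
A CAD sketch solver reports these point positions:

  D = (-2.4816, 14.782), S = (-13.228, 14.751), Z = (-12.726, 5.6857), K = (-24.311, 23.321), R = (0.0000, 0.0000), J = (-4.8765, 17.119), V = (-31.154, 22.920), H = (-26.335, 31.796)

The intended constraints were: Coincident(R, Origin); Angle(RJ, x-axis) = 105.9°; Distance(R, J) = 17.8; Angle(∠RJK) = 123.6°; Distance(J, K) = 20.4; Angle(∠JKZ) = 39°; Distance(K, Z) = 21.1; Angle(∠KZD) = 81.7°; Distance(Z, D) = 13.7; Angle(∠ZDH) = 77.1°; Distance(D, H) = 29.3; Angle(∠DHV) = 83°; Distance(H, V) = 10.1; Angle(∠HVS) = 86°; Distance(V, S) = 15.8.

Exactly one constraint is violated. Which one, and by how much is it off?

Distance(V, S) = 15.8 — off by 3.90.

R = (0.00, 0.00) ✓; RJ at 105.9° ✓; |RJ| = 17.80 ✓; ∠RJK = 123.6° ✓; |JK| = 20.40 ✓; ∠JKZ = 39.00° ✓; |KZ| = 21.10 ✓; ∠KZD = 81.70° ✓; |ZD| = 13.70 ✓; ∠ZDH = 77.10° ✓; |DH| = 29.30 ✓; ∠DHV = 83.00° ✓; |HV| = 10.10 ✓; ∠HVS = 86.00° ✓; |VS| = 19.70 ✗.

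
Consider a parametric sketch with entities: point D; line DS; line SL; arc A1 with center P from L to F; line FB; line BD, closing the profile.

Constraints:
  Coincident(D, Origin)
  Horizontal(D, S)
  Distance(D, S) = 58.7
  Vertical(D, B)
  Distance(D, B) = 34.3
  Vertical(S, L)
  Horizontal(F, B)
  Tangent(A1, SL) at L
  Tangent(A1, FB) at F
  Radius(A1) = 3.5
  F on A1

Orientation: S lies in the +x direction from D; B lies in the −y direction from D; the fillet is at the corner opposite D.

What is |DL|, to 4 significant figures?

66.29

D is at the origin; DS is horizontal with |DS| = 58.7 and S on the +x side, so S = (58.70, 0.000). D and B share the same x with |DB| = 34.3 and B on the −y side, so B = (0.000, -34.30). The virtual corner opposite D is at (58.70, -34.30). Tangency of A1 to SL means the radius PL is perpendicular to SL and the tangent condition forces PF to be normal to FB, with radius 3.5, so the center P sits 3.5 in from both sides at P = (55.20, -30.80). That places the tangent points at L = (58.70, -30.80) on SL and F = (55.20, -34.30) on FB. Then |DL| = |L − D| = 66.29.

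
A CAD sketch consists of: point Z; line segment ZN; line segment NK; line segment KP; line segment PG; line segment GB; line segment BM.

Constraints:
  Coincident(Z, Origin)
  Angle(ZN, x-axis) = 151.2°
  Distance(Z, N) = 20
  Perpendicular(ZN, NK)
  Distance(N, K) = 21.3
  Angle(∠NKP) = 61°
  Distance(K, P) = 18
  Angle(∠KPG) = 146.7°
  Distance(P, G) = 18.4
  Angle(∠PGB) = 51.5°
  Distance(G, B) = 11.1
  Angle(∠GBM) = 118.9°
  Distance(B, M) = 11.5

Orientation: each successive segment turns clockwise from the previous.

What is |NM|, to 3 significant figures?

13.5

Z is at the origin; ZN runs at 151.2° with length 20.0, so N = (-17.5, 9.64). ZN is perpendicular to NK, so NK runs at 61.2°; with |NK| = 21.3, K = (-7.26, 28.3). ∠NKP = 61.0° gives KP at -57.8° from the x-axis; with |KP| = 18.0, P = (2.33, 13.1). ∠KPG = 146.7° gives PG at -91.1° from the x-axis; with |PG| = 18.4, G = (1.97, -5.33). ∠PGB = 51.5° gives GB at 140° from the x-axis; with |GB| = 11.1, B = (-6.58, 1.75). ∠GBM = 118.9° gives BM at 79.3° from the x-axis; with |BM| = 11.5, M = (-4.44, 13.0). Then |NM| = |M − N| = 13.5.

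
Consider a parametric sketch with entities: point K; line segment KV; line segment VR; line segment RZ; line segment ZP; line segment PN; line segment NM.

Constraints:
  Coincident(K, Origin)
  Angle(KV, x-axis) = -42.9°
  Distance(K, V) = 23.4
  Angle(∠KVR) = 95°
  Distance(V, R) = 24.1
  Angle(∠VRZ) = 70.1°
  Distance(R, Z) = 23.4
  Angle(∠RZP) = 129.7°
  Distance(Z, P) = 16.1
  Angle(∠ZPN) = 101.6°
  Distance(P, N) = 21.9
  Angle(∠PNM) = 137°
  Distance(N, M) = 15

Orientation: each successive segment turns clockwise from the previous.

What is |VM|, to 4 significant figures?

9.488

∠ZPN = 101.6° gives PN at -6.500° from the x-axis; with |PN| = 21.9, N = (16.63, -2.321). ∠PNM = 137.0° gives NM at -49.50° from the x-axis; with |NM| = 15.0, M = (26.37, -13.73). Then |VM| = |M − V| = 9.488.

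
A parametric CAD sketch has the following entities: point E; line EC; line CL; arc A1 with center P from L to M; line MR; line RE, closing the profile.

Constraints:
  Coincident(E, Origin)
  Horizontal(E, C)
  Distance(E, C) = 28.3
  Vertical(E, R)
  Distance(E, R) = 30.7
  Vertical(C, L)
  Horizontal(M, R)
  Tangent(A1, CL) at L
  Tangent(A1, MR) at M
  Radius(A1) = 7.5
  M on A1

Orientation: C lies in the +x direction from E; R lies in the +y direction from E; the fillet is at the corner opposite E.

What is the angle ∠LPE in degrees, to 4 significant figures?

131.9°

The virtual corner opposite E is at (28.30, 30.70). Tangency of A1 to CL means the radius PL is perpendicular to CL and tangency of A1 to MR means the radius PM is perpendicular to MR, with radius 7.5, so the center P sits 7.5 in from both sides at P = (20.80, 23.20). That places the tangent points at L = (28.30, 23.20) on CL and M = (20.80, 30.70) on MR. Then cos ∠LPE = PL·PE / (|PL||PE|), giving 131.9°.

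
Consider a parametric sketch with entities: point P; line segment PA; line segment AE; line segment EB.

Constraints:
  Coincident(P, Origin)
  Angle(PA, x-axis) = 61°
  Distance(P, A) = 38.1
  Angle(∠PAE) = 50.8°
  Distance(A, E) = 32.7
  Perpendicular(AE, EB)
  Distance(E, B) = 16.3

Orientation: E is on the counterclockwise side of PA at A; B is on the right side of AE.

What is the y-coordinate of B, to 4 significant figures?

43.57

P is at the origin; PA runs at 61.0° with length 38.1, so A = 38.1·(cos 61.0°, sin 61.0°) = (18.47, 33.32). ∠PAE = 50.8°, so AE runs at 61.0° + (180° − 50.8°) = 190.2° from the x-axis; with |AE| = 32.7, E = A + 32.7·(cos 190.2°, sin 190.2°) = (-13.71, 27.53). AE ⟂ EB; with |EB| = 16.3 on the right of AE, B = E + 16.3·(-0.1771, 0.9842) = (-16.60, 43.57). So B.y = 43.57.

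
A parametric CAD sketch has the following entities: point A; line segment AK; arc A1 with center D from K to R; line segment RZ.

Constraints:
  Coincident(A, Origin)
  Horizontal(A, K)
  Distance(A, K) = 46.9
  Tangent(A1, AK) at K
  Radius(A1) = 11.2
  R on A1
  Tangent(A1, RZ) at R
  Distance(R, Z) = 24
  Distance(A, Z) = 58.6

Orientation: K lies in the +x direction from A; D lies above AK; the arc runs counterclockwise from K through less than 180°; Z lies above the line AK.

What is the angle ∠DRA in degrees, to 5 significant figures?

12.871°

Checks: |DK| = 11.20 ✓; |DR| = 11.20 ✓; ∠(DR, RZ) = 90.00° ✓; |RZ| = 24.00 ✓; |AZ| = 58.60 ✓.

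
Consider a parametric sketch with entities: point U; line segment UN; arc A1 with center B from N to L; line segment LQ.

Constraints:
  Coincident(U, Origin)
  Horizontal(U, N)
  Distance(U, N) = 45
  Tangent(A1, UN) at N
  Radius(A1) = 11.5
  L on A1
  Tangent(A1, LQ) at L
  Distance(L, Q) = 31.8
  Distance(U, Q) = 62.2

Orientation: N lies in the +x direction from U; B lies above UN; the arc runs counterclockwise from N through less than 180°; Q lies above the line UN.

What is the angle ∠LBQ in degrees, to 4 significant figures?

70.12°

U is at the origin; U and N share the same y with |UN| = 45.0 and N on the +x side, so N = (45.00, 0.000). The tangent condition forces BN to be normal to UN, so B = N + (0, 11.5) = (45.00, 11.50). Since BL ⟂ LQ (tangency), |BQ| = √(11.5² + 31.8²) = 33.82 regardless of where L sits on A1. So Q lies on both circle(U, 62.2) and circle(B, 33.82); the above-UN intersection is Q = (42.69, 45.24). L is the foot of the tangent from Q: L = (55.52, 16.14).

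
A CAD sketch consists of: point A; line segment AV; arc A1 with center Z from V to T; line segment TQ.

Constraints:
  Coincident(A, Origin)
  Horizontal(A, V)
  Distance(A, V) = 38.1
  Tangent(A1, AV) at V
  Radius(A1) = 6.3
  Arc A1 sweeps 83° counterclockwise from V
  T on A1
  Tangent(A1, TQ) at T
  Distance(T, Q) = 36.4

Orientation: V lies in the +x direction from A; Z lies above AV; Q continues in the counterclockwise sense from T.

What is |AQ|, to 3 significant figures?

64.2

On A1, V sits at bearing -90° from Z; an 83° counterclockwise sweep puts T at bearing -7°, so T = Z + 6.3·(cos -7°, sin -7°) = (44.4, 5.53). Since A1 is tangent to TQ there, ZT ⟂ TQ, so TQ runs along (−sin -7°, cos -7°); with |TQ| = 36.4, Q = (48.8, 41.7). Then |AQ| = |Q − A| = 64.2.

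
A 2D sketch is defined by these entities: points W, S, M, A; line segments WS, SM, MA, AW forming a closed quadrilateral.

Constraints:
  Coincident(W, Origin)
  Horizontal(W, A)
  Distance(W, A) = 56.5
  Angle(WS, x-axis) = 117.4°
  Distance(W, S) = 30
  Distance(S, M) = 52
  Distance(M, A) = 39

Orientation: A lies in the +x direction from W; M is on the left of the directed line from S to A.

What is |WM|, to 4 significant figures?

50.82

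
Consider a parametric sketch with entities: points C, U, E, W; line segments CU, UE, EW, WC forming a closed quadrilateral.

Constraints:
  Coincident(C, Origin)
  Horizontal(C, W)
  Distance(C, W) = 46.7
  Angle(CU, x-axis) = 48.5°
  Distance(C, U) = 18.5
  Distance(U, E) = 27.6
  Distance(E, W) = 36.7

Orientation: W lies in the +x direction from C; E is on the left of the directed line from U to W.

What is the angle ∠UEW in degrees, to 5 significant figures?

68.865°

Checks: |UE| = 27.60 ✓; |EW| = 36.70 ✓.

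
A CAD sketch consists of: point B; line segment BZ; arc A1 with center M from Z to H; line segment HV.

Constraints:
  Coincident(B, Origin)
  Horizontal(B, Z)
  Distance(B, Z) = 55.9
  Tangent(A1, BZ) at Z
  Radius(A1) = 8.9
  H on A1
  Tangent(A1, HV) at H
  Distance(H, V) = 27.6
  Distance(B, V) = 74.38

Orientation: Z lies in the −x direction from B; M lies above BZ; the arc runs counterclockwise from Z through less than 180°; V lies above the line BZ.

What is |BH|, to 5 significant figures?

50.680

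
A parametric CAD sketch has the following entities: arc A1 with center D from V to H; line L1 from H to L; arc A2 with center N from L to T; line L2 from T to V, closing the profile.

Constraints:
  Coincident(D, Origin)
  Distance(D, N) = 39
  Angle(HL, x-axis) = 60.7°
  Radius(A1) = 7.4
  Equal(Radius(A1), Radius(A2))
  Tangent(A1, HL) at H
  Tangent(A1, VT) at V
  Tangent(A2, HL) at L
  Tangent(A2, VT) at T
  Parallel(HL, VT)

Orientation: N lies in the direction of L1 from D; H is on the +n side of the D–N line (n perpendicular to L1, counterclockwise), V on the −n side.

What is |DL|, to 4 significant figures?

39.70

The slot axis is L1's direction at 60.7°, so u = (cos 60.7°, sin 60.7°) = (0.4894, 0.8721) and n = (−sin 60.7°, cos 60.7°) = (-0.8721, 0.4894). D is at the origin and N lies 39.0 along u from D, so N = 39.0·u = (19.09, 34.01). Tangency of A1 to both parallel lines with radius 7.4 puts H and V at D ± 7.4·n: H = (-6.453, 3.621), V = (6.453, -3.621). Equal radii place L and T the same way about N: L = N + 7.4·n = (12.63, 37.63), T = N − 7.4·n = (25.54, 30.39). Then |DL| = |L − D| = 39.70.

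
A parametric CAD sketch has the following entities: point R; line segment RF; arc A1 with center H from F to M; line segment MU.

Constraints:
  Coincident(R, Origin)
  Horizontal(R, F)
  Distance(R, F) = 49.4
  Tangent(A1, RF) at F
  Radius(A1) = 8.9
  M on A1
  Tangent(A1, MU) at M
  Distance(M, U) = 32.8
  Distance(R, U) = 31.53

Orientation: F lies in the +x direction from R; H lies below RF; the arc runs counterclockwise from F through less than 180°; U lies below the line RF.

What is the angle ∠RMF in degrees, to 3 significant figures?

155°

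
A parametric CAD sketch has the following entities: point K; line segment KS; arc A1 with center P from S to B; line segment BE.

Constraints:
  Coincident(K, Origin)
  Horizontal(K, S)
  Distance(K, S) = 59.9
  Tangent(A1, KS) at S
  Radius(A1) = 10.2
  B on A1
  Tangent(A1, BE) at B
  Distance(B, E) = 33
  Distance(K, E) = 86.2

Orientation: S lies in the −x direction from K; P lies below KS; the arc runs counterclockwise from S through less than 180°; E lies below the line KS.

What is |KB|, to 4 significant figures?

70.43

Checks: |PB| = 10.20 ✓; ∠(PB, BE) = 90.00° ✓; |BE| = 33.00 ✓; |KE| = 86.20 ✓.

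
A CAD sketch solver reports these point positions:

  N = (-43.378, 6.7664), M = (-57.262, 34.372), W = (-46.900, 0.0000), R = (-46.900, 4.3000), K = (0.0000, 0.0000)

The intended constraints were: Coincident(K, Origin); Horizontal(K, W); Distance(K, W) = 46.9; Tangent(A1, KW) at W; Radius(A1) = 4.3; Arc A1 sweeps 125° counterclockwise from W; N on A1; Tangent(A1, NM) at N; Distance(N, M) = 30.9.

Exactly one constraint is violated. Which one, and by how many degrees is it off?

Tangent(A1, NM) at N — off by 8.30°.

K = (0.00, 0.00) ✓; K.y = 0.00, W.y = 0.00 ✓; |KW| = 46.90 ✓; ∠(RW, WK) = 90.00° ✓; |RW| = 4.300 ✓; bearing(R→N) − bearing(R→W) = 125.0° ✓; |RN| = 4.300 ✓; ∠(RN, NM) = 98.30° ✗; |NM| = 30.90 ✓.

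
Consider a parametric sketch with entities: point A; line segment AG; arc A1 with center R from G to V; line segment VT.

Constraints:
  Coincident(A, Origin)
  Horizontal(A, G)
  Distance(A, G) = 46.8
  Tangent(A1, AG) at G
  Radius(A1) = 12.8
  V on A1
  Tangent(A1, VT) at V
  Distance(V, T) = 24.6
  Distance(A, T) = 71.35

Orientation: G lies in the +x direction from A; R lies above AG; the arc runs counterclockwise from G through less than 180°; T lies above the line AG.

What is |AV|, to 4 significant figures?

60.74

Checks: ∠(RG, GA) = 90.00° ✓; |RV| = 12.80 ✓; ∠(RV, VT) = 90.00° ✓; |VT| = 24.60 ✓; |AT| = 71.35 ✓.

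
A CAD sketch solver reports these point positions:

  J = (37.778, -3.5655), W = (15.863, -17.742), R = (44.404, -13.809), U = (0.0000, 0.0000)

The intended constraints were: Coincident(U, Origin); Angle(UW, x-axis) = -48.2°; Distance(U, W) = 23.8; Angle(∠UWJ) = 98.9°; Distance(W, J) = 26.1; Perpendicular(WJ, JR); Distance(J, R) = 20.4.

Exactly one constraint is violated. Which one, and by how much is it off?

Distance(J, R) = 20.4 — off by 8.20.

U = (0.00, 0.00) ✓; UW at -48.20° ✓; |UW| = 23.80 ✓; ∠UWJ = 98.90° ✓; |WJ| = 26.10 ✓; ∠(WJ, JR) = 90.00° ✓; |JR| = 12.20 ✗.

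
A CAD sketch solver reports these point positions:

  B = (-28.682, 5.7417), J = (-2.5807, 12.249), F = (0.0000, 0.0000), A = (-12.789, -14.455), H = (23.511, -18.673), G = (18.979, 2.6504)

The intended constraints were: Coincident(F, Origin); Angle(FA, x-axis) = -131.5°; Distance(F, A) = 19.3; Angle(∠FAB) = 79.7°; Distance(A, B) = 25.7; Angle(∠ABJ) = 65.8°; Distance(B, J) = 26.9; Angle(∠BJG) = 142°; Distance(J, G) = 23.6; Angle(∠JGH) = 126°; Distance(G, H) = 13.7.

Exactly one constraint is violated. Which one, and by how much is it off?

Distance(G, H) = 13.7 — off by 8.10.

F = (0.00, 0.00) ✓; FA at -131.5° ✓; |FA| = 19.30 ✓; ∠FAB = 79.70° ✓; |AB| = 25.70 ✓; ∠ABJ = 65.80° ✓; |BJ| = 26.90 ✓; ∠BJG = 142.0° ✓; |JG| = 23.60 ✓; ∠JGH = 126.0° ✓; |GH| = 21.80 ✗.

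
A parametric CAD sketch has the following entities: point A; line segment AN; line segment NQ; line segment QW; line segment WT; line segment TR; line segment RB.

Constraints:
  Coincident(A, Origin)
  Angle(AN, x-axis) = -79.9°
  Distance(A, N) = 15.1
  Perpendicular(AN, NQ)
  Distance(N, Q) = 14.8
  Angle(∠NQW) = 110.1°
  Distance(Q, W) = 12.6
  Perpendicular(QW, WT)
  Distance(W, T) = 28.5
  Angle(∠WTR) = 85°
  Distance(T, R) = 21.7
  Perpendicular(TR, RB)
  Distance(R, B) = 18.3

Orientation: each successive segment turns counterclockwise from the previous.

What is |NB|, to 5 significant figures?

5.9943

∠WTR = 85.0° gives TR at -95.000° from the x-axis; with |TR| = 21.7, R = (-10.552, -16.530). TR is perpendicular to RB, so RB runs at -5.0000°; with |RB| = 18.3, B = (7.6787, -18.125). Then |NB| = |B − N| = 5.9943.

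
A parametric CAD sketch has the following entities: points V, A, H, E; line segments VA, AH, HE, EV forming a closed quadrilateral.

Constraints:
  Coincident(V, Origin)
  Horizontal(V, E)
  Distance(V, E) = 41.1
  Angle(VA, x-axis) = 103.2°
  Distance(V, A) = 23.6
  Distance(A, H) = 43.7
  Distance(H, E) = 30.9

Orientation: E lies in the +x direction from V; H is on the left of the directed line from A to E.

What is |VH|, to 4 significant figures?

48.56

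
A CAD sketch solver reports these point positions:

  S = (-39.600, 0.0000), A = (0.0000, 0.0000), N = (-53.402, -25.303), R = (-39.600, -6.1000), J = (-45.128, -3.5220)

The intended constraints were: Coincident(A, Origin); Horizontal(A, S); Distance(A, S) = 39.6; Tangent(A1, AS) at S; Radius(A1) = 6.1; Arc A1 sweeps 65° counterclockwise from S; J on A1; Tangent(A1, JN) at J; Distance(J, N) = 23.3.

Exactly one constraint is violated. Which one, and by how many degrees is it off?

Tangent(A1, JN) at J — off by 4.20°.

A = (0.00, 0.00) ✓; A.y = 0.00, S.y = 0.00 ✓; |AS| = 39.60 ✓; ∠(RS, SA) = 90.00° ✓; |RS| = 6.100 ✓; bearing(R→J) − bearing(R→S) = 65.00° ✓; |RJ| = 6.100 ✓; ∠(RJ, JN) = 85.80° ✗; |JN| = 23.30 ✓.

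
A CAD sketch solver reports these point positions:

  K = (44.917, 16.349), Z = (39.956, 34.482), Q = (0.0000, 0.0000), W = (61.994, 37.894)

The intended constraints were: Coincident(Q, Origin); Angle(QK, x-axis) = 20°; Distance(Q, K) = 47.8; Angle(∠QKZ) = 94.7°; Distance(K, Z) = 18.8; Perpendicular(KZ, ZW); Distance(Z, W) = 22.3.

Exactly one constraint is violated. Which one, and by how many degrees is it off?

Perpendicular(KZ, ZW) — off by 6.50°.

Q = (0.00, 0.00) ✓; QK at 20.00° ✓; |QK| = 47.80 ✓; ∠QKZ = 94.70° ✓; |KZ| = 18.80 ✓; ∠(KZ, ZW) = 96.50° ✗; |ZW| = 22.30 ✓.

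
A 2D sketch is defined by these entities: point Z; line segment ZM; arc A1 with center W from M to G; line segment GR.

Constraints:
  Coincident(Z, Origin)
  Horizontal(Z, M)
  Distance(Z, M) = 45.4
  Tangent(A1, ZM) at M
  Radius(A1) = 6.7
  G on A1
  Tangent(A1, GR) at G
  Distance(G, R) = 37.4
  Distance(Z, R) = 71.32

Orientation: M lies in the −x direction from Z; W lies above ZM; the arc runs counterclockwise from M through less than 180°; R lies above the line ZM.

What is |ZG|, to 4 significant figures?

40.69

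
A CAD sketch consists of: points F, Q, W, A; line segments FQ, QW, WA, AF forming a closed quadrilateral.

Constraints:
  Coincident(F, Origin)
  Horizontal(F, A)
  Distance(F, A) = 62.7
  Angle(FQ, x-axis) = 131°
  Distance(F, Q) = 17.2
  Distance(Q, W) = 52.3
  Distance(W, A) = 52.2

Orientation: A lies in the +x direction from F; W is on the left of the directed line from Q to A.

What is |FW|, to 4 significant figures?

53.04

F is at the origin; FA is horizontal with |FA| = 62.7 and A in +x, so A = (62.7, 0). FQ runs at 131.0° with |FQ| = 17.2, so Q = (-11.28, 12.98). W is determined by |QW| = 52.3 and |WA| = 52.2 together: it lies at the intersection of circle(Q, 52.3) and circle(A, 52.2). With |QA| = 75.11, the foot of the radical line on QA is 37.63 from Q and the perpendicular offset is √(52.3² − 37.63²) = 36.33. Taking the left-of-QA solution: W = (32.05, 42.26).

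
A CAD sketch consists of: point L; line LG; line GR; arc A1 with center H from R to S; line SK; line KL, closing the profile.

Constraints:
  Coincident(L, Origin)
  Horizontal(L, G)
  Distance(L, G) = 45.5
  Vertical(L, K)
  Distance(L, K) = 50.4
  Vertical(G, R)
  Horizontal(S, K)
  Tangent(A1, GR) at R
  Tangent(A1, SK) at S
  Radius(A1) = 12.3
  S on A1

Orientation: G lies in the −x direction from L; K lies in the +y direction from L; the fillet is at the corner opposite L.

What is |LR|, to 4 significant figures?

59.35

L is at the origin; L and G share the same y with |LG| = 45.5 and G on the −x side, so G = (-45.50, 0.000). LK is vertical with |LK| = 50.4 and K on the +y side, so K = (0.000, 50.40). The virtual corner opposite L is at (-45.50, 50.40). Since A1 is tangent to GR there, HR ⟂ GR and since A1 is tangent to SK there, HS ⟂ SK, with radius 12.3, so the center H sits 12.3 in from both sides at H = (-33.20, 38.10). That places the tangent points at R = (-45.50, 38.10) on GR and S = (-33.20, 50.40) on SK. Then |LR| = |R − L| = 59.35.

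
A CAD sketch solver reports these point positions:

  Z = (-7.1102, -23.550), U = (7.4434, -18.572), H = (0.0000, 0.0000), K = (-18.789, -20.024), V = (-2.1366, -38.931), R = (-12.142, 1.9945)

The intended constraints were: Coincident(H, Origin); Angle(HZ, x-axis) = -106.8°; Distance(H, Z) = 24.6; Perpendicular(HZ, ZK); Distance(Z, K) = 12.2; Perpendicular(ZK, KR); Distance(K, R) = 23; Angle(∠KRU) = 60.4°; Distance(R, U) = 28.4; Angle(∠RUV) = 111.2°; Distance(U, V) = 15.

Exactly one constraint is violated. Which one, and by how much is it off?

Distance(U, V) = 15 — off by 7.50.

H = (0.00, 0.00) ✓; HZ at -106.8° ✓; |HZ| = 24.60 ✓; ∠(HZ, ZK) = 90.00° ✓; |ZK| = 12.20 ✓; ∠(ZK, KR) = 90.00° ✓; |KR| = 23.00 ✓; ∠KRU = 60.40° ✓; |RU| = 28.40 ✓; ∠RUV = 111.2° ✓; |UV| = 22.50 ✗.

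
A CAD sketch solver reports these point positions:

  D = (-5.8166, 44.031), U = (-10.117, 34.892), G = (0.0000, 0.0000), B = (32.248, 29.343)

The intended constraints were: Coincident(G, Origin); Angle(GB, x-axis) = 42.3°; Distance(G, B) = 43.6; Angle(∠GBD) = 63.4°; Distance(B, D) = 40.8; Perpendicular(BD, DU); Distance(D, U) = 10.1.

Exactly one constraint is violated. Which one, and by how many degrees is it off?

Perpendicular(BD, DU) — off by 4.10°.

G = (0.00, 0.00) ✓; GB at 42.30° ✓; |GB| = 43.60 ✓; ∠GBD = 63.40° ✓; |BD| = 40.80 ✓; ∠(BD, DU) = 85.90° ✗; |DU| = 10.10 ✓.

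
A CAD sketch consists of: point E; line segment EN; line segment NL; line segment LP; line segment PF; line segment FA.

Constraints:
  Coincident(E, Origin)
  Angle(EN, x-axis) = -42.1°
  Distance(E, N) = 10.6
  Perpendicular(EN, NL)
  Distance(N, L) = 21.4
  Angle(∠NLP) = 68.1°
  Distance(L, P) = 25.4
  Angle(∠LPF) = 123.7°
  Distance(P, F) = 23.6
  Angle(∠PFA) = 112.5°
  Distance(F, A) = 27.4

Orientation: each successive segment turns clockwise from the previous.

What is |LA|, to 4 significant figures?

48.36

E is at the origin; EN runs at -42.1° with length 10.6, so N = (7.865, -7.107). EN ⟂ NL, so NL runs at -132.1°; with |NL| = 21.4, L = (-6.482, -22.98). ∠NLP = 68.1° gives LP at 116.0° from the x-axis; with |LP| = 25.4, P = (-17.62, -0.1554). ∠LPF = 123.7° gives PF at 59.70° from the x-axis; with |PF| = 23.6, F = (-5.710, 20.22). ∠PFA = 112.5° gives FA at -7.800° from the x-axis; with |FA| = 27.4, A = (21.44, 16.50). Then |LA| = |A − L| = 48.36.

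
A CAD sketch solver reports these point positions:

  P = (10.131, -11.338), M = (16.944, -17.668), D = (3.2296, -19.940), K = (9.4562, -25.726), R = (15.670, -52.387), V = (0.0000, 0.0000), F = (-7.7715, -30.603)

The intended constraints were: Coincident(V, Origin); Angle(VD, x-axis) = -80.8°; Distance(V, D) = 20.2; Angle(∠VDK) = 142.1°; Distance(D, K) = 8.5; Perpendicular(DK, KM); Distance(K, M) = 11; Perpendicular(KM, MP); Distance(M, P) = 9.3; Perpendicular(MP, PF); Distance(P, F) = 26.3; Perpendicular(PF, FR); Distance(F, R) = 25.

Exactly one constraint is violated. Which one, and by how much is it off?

Distance(F, R) = 25 — off by 7.00.

V = (0.00, 0.00) ✓; VD at -80.80° ✓; |VD| = 20.20 ✓; ∠VDK = 142.1° ✓; |DK| = 8.500 ✓; ∠(DK, KM) = 90.00° ✓; |KM| = 11.00 ✓; ∠(KM, MP) = 90.00° ✓; |MP| = 9.300 ✓; ∠(MP, PF) = 89.99° ✓; |PF| = 26.30 ✓; ∠(PF, FR) = 90.00° ✓; |FR| = 32.00 ✗.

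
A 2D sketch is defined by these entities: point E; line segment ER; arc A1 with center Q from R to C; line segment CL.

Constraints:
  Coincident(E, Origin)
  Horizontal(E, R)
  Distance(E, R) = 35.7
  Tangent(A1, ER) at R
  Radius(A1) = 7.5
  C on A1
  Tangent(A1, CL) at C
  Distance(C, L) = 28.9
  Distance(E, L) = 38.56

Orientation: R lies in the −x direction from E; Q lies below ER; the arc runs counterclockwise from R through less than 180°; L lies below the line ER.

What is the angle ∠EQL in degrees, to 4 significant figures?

70.27°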